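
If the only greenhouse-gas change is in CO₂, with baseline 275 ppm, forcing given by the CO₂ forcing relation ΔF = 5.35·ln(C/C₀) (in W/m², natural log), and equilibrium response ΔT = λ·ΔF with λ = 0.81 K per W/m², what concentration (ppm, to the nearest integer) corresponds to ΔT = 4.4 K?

Required forcing: ΔF = ΔT/λ = 4.4/0.81 = 5.4321 W/m².
Then ln(C/275) = ΔF/5.35 = 5.4321/5.35 = 1.01535.
So C = 275 × e^1.01535 = 275 × 2.76033 = 759.09 ppm.

C ≈ 759 ppm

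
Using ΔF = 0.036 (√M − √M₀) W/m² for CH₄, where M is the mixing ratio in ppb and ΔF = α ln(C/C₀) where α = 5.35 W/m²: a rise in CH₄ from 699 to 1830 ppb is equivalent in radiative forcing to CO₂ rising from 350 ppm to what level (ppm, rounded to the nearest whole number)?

CH₄ forcing: 0.036 × (√1830 − √699) = 0.036 × (42.7785 − 26.4386) = 0.036 × 16.3399 = 0.58824 W/m².
Set 5.35 ln(C/350) = 0.58824: ln(C/350) = 0.58824/5.35 = 0.10995, so C = 350 × e^0.10995 = 350 × 1.11622 = 390.68 ppm.

C ≈ 391 ppm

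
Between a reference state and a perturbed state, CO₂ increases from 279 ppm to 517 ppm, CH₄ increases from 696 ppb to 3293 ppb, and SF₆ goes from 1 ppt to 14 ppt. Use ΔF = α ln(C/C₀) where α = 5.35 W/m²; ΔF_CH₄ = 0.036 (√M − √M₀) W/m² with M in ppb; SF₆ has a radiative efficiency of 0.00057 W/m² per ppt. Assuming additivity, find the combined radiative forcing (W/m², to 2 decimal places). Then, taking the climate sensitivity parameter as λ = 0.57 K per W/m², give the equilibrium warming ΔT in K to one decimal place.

ΔF = 4.42 W/m²; ΔT = 2.5 K

CO₂: 5.35 × ln(517/279) = 5.35 × ln(1.85305) = 5.35 × 0.61683 = 3.3000 W/m².
CH₄: 0.036 × (√3293 − √696) = 0.036 × (57.3847 − 26.3818) = 0.036 × 31.0029 = 1.1161 W/m².
SF₆: ΔF = 0.00057 × (14 − 1) = 0.00057 × 13 = 0.0074 W/m².
Total ΔF = 3.3000 + 1.1161 + 0.0074 = 4.4235 W/m².
ΔT = λ ΔF = 0.57 × 4.42 = 2.5194 K.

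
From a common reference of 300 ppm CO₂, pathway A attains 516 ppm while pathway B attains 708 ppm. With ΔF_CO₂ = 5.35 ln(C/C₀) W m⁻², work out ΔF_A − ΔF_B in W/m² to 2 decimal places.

ΔF_A − ΔF_B = -1.69 W/m²

ΔF_A = 5.35 ln(516/300) = 5.35 × 0.54232 = 2.9014 W/m².
ΔF_B = 5.35 ln(708/300) = 5.35 × 0.85866 = 4.5938 W/m².
Difference: 2.9014 − 4.5938 = -1.6924 W/m².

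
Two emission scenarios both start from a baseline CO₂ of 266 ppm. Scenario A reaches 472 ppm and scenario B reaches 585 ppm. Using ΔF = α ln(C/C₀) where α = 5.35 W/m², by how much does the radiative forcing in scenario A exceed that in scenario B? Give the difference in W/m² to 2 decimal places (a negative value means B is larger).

ΔF_A − ΔF_B = -1.15 W/m²

ΔF_A = 5.35 ln(472/266) = 5.35 × 0.57348 = 3.0681 W/m².
ΔF_B = 5.35 ln(585/266) = 5.35 × 0.78812 = 4.2164 W/m².
Difference: 3.0681 − 4.2164 = -1.1483 W/m².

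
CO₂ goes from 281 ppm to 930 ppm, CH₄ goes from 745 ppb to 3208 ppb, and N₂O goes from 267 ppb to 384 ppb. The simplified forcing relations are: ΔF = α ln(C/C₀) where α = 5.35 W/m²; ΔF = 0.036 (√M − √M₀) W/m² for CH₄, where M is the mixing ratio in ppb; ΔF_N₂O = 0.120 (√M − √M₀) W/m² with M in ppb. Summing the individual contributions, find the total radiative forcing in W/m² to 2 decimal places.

CO₂: 5.35 × ln(930/281) = 5.35 × ln(3.30961) = 5.35 × 1.19683 = 6.4030 W/m².
CH₄: 0.036 × (√3208 − √745) = 0.036 × (56.6392 − 27.2947) = 0.036 × 29.3445 = 1.0564 W/m².
N₂O: 0.120 × (√384 − √267) = 0.120 × (19.5959 − 16.3401) = 0.120 × 3.2558 = 0.3907 W/m².
Total ΔF = 6.4030 + 1.0564 + 0.3907 = 7.8501 W/m².

ΔF = 7.85 W/m²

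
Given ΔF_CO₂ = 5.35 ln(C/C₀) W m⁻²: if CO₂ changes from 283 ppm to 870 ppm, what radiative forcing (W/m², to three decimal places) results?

CO₂: 5.35 × ln(870/283) = 5.35 × ln(3.07420) = 5.35 × 1.12304 = 6.0083 W/m².

ΔF = 6.008 W/m²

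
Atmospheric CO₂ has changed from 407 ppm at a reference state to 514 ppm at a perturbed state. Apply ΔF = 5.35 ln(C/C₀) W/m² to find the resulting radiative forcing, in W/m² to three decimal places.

ΔF = 1.249 W/m²

CO₂: 5.35 × ln(514/407) = 5.35 × ln(1.26290) = 5.35 × 0.23341 = 1.2487 W/m².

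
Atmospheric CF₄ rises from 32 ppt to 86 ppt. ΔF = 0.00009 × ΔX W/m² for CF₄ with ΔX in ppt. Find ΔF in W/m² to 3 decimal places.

ΔF = 0.005 W/m²

CF₄: ΔF = 0.00009 × (86 − 32) = 0.00009 × 54 = 0.0049 W/m².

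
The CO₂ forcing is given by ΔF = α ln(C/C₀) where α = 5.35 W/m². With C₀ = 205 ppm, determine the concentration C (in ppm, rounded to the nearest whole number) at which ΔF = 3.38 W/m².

Set 5.35 ln(C/205) = 3.38, so ln(C/205) = 3.38/5.35 = 0.63178.
Then C/205 = e^0.63178 = 1.88096, giving C = 205 × 1.88096 = 385.60 ppm.

C ≈ 386 ppm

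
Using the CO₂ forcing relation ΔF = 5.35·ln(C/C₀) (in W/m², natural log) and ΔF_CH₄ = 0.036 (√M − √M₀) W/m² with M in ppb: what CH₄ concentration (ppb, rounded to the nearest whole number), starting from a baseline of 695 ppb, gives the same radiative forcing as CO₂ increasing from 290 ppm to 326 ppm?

CO₂ forcing: 5.35 × ln(326/290) = 5.35 × 0.117016 = 0.62604 W/m².
Set 0.036(√M − √695) = 0.62604: √M = 0.62604/0.036 + √695 = 17.3900 + 26.3629 = 43.7529.
M = (43.7529)² = 1914.32 ppb.

M ≈ 1914 ppb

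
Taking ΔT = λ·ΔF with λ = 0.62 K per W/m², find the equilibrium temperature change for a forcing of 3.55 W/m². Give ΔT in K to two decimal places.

ΔT = λ ΔF = 0.62 × 3.55 = 2.2010 K.

ΔT = 2.20 K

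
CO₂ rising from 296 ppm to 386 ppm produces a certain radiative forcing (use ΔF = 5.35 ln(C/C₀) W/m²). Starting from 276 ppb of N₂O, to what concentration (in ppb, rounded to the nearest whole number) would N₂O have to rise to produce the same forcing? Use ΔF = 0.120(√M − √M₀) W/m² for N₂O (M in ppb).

M ≈ 809 ppb

CO₂ forcing: 5.35 × ln(386/296) = 5.35 × 0.265478 = 1.42031 W/m².
Set 0.120(√M − √276) = 1.42031: √M = 1.42031/0.120 + √276 = 11.8359 + 16.6132 = 28.4491.
M = (28.4491)² = 809.35 ppb.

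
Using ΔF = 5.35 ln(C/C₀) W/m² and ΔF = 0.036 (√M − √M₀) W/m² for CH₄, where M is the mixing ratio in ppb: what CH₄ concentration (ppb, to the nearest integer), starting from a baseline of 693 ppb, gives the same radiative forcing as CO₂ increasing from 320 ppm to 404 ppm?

M ≈ 3717 ppb

CO₂ forcing: 5.35 × ln(404/320) = 5.35 × 0.233094 = 1.24705 W/m².
Set 0.036(√M − √693) = 1.24705: √M = 1.24705/0.036 + √693 = 34.6403 + 26.3249 = 60.9652.
M = (60.9652)² = 3716.76 ppb.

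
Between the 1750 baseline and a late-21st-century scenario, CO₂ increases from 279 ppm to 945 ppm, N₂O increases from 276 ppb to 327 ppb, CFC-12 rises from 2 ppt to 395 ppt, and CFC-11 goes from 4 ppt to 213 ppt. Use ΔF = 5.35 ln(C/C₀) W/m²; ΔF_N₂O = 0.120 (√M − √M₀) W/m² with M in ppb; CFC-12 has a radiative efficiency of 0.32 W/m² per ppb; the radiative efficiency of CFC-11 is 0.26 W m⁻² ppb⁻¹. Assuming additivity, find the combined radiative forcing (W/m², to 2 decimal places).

ΔF = 6.88 W/m²

CO₂: 5.35 × ln(945/279) = 5.35 × ln(3.38710) = 5.35 × 1.21997 = 6.5268 W/m².
N₂O: 0.120 × (√327 − √276) = 0.120 × (18.0831 − 16.6132) = 0.120 × 1.4699 = 0.1764 W/m².
CFC-12: Δ = 395 − 2 = 393 ppt = 0.393 ppb; ΔF = 0.32 × 0.393 = 0.1258 W/m².
CFC-11: Δ = 213 − 4 = 209 ppt = 0.209 ppb; ΔF = 0.26 × 0.209 = 0.0543 W/m².
Total ΔF = 6.5268 + 0.1764 + 0.1258 + 0.0543 = 6.8833 W/m².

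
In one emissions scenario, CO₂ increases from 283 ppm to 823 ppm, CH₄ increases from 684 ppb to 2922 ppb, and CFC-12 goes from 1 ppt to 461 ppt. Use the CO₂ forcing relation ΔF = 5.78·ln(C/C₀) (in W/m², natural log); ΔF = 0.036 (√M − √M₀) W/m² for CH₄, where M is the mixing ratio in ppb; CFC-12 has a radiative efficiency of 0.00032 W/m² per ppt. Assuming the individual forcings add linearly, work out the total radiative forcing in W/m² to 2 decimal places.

CO₂: 5.78 × ln(823/283) = 5.78 × ln(2.90813) = 5.78 × 1.06751 = 6.1702 W/m².
CH₄: 0.036 × (√2922 − √684) = 0.036 × (54.0555 − 26.1534) = 0.036 × 27.9021 = 1.0045 W/m².
CFC-12: ΔF = 0.00032 × (461 − 1) = 0.00032 × 460 = 0.1472 W/m².
Total ΔF = 6.1702 + 1.0045 + 0.1472 = 7.3219 W/m².

ΔF = 7.32 W/m²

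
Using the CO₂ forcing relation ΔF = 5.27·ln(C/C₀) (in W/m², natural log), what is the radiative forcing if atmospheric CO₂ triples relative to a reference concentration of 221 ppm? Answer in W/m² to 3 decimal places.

ΔF = 5.790 W/m²

Because the forcing depends only on the ratio C/C₀, the initial concentration does not enter.
ΔF = 5.27 × ln(3) = 5.27 × 1.09861 = 5.7897 W/m².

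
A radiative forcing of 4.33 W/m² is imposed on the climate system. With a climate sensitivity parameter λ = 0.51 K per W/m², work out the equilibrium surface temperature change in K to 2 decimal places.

ΔT = 2.21 K

ΔT = λ ΔF = 0.51 × 4.33 = 2.2083 K.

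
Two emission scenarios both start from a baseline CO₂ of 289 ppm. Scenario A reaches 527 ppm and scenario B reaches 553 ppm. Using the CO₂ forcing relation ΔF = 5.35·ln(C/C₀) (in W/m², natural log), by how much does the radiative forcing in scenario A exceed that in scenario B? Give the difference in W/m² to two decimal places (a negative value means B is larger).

ΔF_A − ΔF_B = -0.26 W/m²

ΔF_A = 5.35 ln(527/289) = 5.35 × 0.60077 = 3.2141 W/m².
ΔF_B = 5.35 ln(553/289) = 5.35 × 0.64893 = 3.4718 W/m².
Difference: 3.2141 − 3.4718 = -0.2577 W/m².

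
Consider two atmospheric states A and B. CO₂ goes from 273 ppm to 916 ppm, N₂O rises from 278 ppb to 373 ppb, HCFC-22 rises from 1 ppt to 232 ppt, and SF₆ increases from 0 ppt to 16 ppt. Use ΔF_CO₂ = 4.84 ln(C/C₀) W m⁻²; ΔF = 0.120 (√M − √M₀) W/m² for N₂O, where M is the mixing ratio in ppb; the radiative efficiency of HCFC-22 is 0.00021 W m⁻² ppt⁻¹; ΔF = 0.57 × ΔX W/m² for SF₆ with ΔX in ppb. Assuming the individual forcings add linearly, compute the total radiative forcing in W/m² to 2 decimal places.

ΔF = 6.23 W/m²

CO₂: 4.84 × ln(916/273) = 4.84 × ln(3.35531) = 4.84 × 1.21054 = 5.8590 W/m².
N₂O: 0.120 × (√373 − √278) = 0.120 × (19.3132 − 16.6733) = 0.120 × 2.6399 = 0.3168 W/m².
HCFC-22: ΔF = 0.00021 × (232 − 1) = 0.00021 × 231 = 0.0485 W/m².
SF₆: Δ = 16 − 0 = 16 ppt = 0.016 ppb; ΔF = 0.57 × 0.016 = 0.0091 W/m².
Total ΔF = 5.8590 + 0.3168 + 0.0485 + 0.0091 = 6.2334 W/m².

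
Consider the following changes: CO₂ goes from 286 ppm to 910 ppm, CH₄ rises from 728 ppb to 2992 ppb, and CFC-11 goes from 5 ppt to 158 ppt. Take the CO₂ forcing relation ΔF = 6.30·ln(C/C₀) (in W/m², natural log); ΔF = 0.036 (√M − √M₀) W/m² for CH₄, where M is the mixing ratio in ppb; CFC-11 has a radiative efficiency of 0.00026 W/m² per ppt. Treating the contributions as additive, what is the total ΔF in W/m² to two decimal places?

CO₂: 6.30 × ln(910/286) = 6.30 × ln(3.18182) = 6.30 × 1.15745 = 7.2919 W/m².
CH₄: 0.036 × (√2992 − √728) = 0.036 × (54.6992 − 26.9815) = 0.036 × 27.7177 = 0.9978 W/m².
CFC-11: ΔF = 0.00026 × (158 − 5) = 0.00026 × 153 = 0.0398 W/m².
Total ΔF = 7.2919 + 0.9978 + 0.0398 = 8.3295 W/m².

ΔF = 8.33 W/m²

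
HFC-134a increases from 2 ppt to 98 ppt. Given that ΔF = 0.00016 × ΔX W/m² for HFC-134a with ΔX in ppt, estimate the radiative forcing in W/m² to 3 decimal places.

ΔF = 0.015 W/m²

HFC-134a: ΔF = 0.00016 × (98 − 2) = 0.00016 × 96 = 0.0154 W/m².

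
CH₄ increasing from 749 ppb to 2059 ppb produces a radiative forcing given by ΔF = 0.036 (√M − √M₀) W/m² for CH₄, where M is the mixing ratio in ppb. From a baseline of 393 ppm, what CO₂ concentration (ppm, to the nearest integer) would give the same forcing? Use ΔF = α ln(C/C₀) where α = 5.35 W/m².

CH₄ forcing: 0.036 × (√2059 − √749) = 0.036 × (45.3762 − 27.3679) = 0.036 × 18.0083 = 0.64830 W/m².
Set 5.35 ln(C/393) = 0.64830: ln(C/393) = 0.64830/5.35 = 0.12118, so C = 393 × e^0.12118 = 393 × 1.12883 = 443.63 ppm.

C ≈ 444 ppm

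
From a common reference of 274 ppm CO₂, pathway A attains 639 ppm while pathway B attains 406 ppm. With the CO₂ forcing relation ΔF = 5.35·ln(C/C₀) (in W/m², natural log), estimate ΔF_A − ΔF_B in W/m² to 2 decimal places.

ΔF_A − ΔF_B = 2.43 W/m²

ΔF_A = 5.35 ln(639/274) = 5.35 × 0.84678 = 4.5303 W/m².
ΔF_B = 5.35 ln(406/274) = 5.35 × 0.39323 = 2.1038 W/m².
Difference: 4.5303 − 2.1038 = 2.4265 W/m².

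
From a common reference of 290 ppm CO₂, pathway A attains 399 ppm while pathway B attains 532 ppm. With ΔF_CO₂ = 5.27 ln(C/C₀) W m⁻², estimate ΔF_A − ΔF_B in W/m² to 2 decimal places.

ΔF_A = 5.27 ln(399/290) = 5.27 × 0.31908 = 1.6816 W/m².
ΔF_B = 5.27 ln(532/290) = 5.27 × 0.60676 = 3.1976 W/m².
Difference: 1.6816 − 3.1976 = -1.5160 W/m².

ΔF_A − ΔF_B = -1.52 W/m²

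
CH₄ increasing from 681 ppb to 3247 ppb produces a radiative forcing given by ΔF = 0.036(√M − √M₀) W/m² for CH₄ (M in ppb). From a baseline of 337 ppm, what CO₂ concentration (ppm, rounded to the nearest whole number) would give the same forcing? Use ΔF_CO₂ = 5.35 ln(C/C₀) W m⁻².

CH₄ forcing: 0.036 × (√3247 − √681) = 0.036 × (56.9825 − 26.0960) = 0.036 × 30.8865 = 1.11191 W/m².
Set 5.35 ln(C/337) = 1.11191: ln(C/337) = 1.11191/5.35 = 0.20783, so C = 337 × e^0.20783 = 337 × 1.23100 = 414.85 ppm.

C ≈ 415 ppm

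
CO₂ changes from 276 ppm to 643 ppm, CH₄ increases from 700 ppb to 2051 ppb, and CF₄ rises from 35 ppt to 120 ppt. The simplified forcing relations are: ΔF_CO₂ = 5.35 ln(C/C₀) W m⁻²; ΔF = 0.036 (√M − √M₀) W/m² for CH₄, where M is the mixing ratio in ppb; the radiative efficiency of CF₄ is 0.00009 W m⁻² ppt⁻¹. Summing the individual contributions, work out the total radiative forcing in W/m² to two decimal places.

CO₂: 5.35 × ln(643/276) = 5.35 × ln(2.32971) = 5.35 × 0.84574 = 4.5247 W/m².
CH₄: 0.036 × (√2051 − √700) = 0.036 × (45.2880 − 26.4575) = 0.036 × 18.8305 = 0.6779 W/m².
CF₄: ΔF = 0.00009 × (120 − 35) = 0.00009 × 85 = 0.0077 W/m².
Total ΔF = 4.5247 + 0.6779 + 0.0077 = 5.2103 W/m².

ΔF = 5.21 W/m²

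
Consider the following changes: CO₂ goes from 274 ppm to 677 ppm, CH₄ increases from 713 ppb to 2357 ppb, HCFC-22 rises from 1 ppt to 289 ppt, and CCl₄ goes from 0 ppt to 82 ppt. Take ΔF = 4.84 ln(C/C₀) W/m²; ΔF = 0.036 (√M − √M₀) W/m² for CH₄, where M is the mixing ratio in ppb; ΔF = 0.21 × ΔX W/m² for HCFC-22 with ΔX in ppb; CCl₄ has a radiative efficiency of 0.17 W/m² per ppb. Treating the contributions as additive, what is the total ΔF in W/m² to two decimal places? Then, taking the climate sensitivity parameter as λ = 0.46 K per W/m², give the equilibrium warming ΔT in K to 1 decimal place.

ΔF = 5.24 W/m²; ΔT = 2.4 K

CO₂: 4.84 × ln(677/274) = 4.84 × ln(2.47080) = 4.84 × 0.90454 = 4.3780 W/m².
CH₄: 0.036 × (√2357 − √713) = 0.036 × (48.5489 − 26.7021) = 0.036 × 21.8468 = 0.7865 W/m².
HCFC-22: Δ = 289 − 1 = 288 ppt = 0.288 ppb; ΔF = 0.21 × 0.288 = 0.0605 W/m².
CCl₄: Δ = 82 − 0 = 82 ppt = 0.082 ppb; ΔF = 0.17 × 0.082 = 0.0139 W/m².
Total ΔF = 4.3780 + 0.7865 + 0.0605 + 0.0139 = 5.2389 W/m².
ΔT = λ ΔF = 0.46 × 5.24 = 2.4104 K.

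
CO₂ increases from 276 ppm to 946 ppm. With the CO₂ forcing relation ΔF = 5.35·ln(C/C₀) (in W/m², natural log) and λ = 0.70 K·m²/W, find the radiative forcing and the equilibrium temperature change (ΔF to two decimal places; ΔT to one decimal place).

ΔF = 6.59 W/m²; ΔT = 4.6 K

CO₂: 5.35 × ln(946/276) = 5.35 × ln(3.42754) = 5.35 × 1.23184 = 6.5903 W/m².
ΔT = λ ΔF = 0.70 × 6.59 = 4.6130 K.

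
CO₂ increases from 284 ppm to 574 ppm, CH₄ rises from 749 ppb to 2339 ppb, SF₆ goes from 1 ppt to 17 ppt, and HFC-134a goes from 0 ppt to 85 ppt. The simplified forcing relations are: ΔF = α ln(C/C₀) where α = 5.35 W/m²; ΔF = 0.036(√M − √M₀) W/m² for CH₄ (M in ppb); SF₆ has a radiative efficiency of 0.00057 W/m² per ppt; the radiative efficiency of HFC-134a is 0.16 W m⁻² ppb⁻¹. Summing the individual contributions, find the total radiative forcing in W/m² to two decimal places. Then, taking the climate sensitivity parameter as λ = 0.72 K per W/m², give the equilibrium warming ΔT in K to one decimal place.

ΔF = 4.54 W/m²; ΔT = 3.3 K

CO₂: 5.35 × ln(574/284) = 5.35 × ln(2.02113) = 5.35 × 0.70366 = 3.7646 W/m².
CH₄: 0.036 × (√2339 − √749) = 0.036 × (48.3632 − 27.3679) = 0.036 × 20.9953 = 0.7558 W/m².
SF₆: ΔF = 0.00057 × (17 − 1) = 0.00057 × 16 = 0.0091 W/m².
HFC-134a: Δ = 85 − 0 = 85 ppt = 0.085 ppb; ΔF = 0.16 × 0.085 = 0.0136 W/m².
Total ΔF = 3.7646 + 0.7558 + 0.0091 + 0.0136 = 4.5431 W/m².
ΔT = λ ΔF = 0.72 × 4.54 = 3.2688 K.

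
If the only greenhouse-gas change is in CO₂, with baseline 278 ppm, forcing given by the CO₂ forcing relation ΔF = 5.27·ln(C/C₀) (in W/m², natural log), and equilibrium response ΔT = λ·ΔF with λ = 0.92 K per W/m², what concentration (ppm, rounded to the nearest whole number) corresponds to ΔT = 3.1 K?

C ≈ 527 ppm

Required forcing: ΔF = ΔT/λ = 3.1/0.92 = 3.3696 W/m².
Then ln(C/278) = ΔF/5.27 = 3.3696/5.27 = 0.63939.
So C = 278 × e^0.63939 = 278 × 1.89532 = 526.90 ppm.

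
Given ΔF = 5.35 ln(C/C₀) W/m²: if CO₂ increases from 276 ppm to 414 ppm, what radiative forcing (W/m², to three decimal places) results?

ΔF = 2.169 W/m²

CO₂: 5.35 × ln(414/276) = 5.35 × ln(1.50000) = 5.35 × 0.40547 = 2.1693 W/m².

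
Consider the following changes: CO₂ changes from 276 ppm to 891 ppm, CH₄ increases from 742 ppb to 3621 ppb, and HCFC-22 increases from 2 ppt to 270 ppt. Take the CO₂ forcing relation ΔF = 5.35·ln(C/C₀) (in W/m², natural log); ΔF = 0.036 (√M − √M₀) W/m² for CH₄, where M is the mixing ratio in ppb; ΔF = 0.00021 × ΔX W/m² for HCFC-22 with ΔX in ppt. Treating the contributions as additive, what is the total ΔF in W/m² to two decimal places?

ΔF = 7.51 W/m²

CO₂: 5.35 × ln(891/276) = 5.35 × ln(3.22826) = 5.35 × 1.17194 = 6.2699 W/m².
CH₄: 0.036 × (√3621 − √742) = 0.036 × (60.1747 − 27.2397) = 0.036 × 32.9350 = 1.1857 W/m².
HCFC-22: ΔF = 0.00021 × (270 − 2) = 0.00021 × 268 = 0.0563 W/m².
Total ΔF = 6.2699 + 1.1857 + 0.0563 = 7.5119 W/m².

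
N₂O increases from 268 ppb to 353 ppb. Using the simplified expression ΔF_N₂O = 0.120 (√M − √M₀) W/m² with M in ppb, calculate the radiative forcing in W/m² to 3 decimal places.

N₂O: 0.120 × (√353 − √268) = 0.120 × (18.7883 − 16.3707) = 0.120 × 2.4176 = 0.2901 W/m².

ΔF = 0.290 W/m²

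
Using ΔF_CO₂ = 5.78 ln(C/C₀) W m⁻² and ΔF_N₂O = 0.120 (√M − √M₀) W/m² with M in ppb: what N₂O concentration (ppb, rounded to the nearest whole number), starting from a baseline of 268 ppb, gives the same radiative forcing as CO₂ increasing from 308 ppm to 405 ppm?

M ≈ 874 ppb

CO₂ forcing: 5.78 × ln(405/308) = 5.78 × 0.273787 = 1.58249 W/m².
Set 0.120(√M − √268) = 1.58249: √M = 1.58249/0.120 + √268 = 13.1874 + 16.3707 = 29.5581.
M = (29.5581)² = 873.68 ppb.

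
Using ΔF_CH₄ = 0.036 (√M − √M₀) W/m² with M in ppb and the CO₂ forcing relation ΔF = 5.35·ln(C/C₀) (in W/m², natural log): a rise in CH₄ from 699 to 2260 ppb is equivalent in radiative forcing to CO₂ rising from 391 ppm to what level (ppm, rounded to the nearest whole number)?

CH₄ forcing: 0.036 × (√2260 − √699) = 0.036 × (47.5395 − 26.4386) = 0.036 × 21.1009 = 0.75963 W/m².
Set 5.35 ln(C/391) = 0.75963: ln(C/391) = 0.75963/5.35 = 0.14199, so C = 391 × e^0.14199 = 391 × 1.15257 = 450.65 ppm.

C ≈ 451 ppm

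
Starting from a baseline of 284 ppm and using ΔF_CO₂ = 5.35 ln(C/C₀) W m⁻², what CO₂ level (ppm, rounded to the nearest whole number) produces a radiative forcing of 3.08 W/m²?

C ≈ 505 ppm

Set 5.35 ln(C/284) = 3.08, so ln(C/284) = 3.08/5.35 = 0.57570.
Then C/284 = e^0.57570 = 1.77837, giving C = 284 × 1.77837 = 505.06 ppm.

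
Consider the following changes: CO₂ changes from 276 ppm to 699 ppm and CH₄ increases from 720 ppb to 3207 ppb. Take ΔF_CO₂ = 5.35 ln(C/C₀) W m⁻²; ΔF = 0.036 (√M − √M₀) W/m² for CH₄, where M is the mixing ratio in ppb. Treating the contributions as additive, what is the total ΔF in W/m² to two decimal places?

CO₂: 5.35 × ln(699/276) = 5.35 × ln(2.53261) = 5.35 × 0.92925 = 4.9715 W/m².
CH₄: 0.036 × (√3207 − √720) = 0.036 × (56.6304 − 26.8328) = 0.036 × 29.7976 = 1.0727 W/m².
Total ΔF = 4.9715 + 1.0727 = 6.0442 W/m².

ΔF = 6.04 W/m²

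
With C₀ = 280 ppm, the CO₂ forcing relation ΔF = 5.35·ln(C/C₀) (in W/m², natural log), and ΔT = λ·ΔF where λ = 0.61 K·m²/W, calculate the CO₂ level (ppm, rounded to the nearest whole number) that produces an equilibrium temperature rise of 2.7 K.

C ≈ 640 ppm

Required forcing: ΔF = ΔT/λ = 2.7/0.61 = 4.4262 W/m².
Then ln(C/280) = ΔF/5.35 = 4.4262/5.35 = 0.82733.
So C = 280 × e^0.82733 = 280 × 2.28720 = 640.42 ppm.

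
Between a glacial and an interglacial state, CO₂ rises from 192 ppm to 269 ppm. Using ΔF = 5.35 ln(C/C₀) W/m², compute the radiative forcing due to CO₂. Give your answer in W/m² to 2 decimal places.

CO₂ absorption bands are partially saturated, so forcing scales with the logarithm of the concentration ratio.
CO₂: 5.35 × ln(269/192) = 5.35 × ln(1.40104) = 5.35 × 0.33721 = 1.8041 W/m².

ΔF = 1.80 W/m²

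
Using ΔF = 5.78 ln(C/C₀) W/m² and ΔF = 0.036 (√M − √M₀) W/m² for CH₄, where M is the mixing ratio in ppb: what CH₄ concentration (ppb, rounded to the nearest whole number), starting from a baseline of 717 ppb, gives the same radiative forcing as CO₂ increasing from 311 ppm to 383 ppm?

M ≈ 3625 ppb

CO₂ forcing: 5.78 × ln(383/311) = 5.78 × 0.208242 = 1.20364 W/m².
Set 0.036(√M − √717) = 1.20364: √M = 1.20364/0.036 + √717 = 33.4344 + 26.7769 = 60.2113.
M = (60.2113)² = 3625.40 ppb.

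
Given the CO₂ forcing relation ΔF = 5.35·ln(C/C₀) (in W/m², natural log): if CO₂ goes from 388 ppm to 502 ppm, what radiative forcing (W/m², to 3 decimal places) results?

ΔF = 1.378 W/m²

CO₂: 5.35 × ln(502/388) = 5.35 × ln(1.29381) = 5.35 × 0.25759 = 1.3781 W/m².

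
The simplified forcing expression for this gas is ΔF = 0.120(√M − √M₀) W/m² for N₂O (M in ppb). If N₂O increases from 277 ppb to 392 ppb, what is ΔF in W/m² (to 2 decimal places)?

ΔF = 0.38 W/m²

N₂O: 0.120 × (√392 − √277) = 0.120 × (19.7990 − 16.6433) = 0.120 × 3.1557 = 0.3787 W/m².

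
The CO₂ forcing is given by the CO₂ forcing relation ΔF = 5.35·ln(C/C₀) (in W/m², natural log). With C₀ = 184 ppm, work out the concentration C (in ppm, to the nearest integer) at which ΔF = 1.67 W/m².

C ≈ 251 ppm

Set 5.35 ln(C/184) = 1.67, so ln(C/184) = 1.67/5.35 = 0.31215.
Then C/184 = e^0.31215 = 1.36636, giving C = 184 × 1.36636 = 251.41 ppm.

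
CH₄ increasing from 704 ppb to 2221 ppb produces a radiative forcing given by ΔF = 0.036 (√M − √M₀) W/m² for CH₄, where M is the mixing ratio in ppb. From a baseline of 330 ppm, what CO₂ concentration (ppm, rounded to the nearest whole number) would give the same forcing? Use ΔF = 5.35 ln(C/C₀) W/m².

C ≈ 379 ppm

CH₄ forcing: 0.036 × (√2221 − √704) = 0.036 × (47.1275 − 26.5330) = 0.036 × 20.5945 = 0.74140 W/m².
Set 5.35 ln(C/330) = 0.74140: ln(C/330) = 0.74140/5.35 = 0.13858, so C = 330 × e^0.13858 = 330 × 1.14864 = 379.05 ppm.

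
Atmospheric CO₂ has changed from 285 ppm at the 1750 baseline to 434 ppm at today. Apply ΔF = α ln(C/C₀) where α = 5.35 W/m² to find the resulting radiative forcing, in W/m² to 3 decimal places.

ΔF = 2.250 W/m²

CO₂: 5.35 × ln(434/285) = 5.35 × ln(1.52281) = 5.35 × 0.42056 = 2.2500 W/m².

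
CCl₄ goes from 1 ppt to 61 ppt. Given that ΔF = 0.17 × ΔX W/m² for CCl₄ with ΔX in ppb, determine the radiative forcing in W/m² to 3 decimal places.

CCl₄: Δ = 61 − 1 = 60 ppt = 0.060 ppb; ΔF = 0.17 × 0.060 = 0.0102 W/m².

ΔF = 0.010 W/m²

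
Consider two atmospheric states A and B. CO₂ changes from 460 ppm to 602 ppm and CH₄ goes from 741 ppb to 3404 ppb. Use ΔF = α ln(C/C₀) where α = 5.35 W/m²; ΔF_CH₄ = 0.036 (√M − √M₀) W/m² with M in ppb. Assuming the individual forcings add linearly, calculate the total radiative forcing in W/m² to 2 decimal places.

CO₂: 5.35 × ln(602/460) = 5.35 × ln(1.30870) = 5.35 × 0.26903 = 1.4393 W/m².
CH₄: 0.036 × (√3404 − √741) = 0.036 × (58.3438 − 27.2213) = 0.036 × 31.1225 = 1.1204 W/m².
Total ΔF = 1.4393 + 1.1204 = 2.5597 W/m².

ΔF = 2.56 W/m²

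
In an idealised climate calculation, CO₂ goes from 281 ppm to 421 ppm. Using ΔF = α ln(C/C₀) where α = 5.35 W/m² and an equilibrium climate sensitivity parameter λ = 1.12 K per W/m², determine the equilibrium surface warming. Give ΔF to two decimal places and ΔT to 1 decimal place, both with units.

ΔF = 2.16 W/m²; ΔT = 2.4 K

CO₂: 5.35 × ln(421/281) = 5.35 × ln(1.49822) = 5.35 × 0.40428 = 2.1629 W/m².
ΔT = λ ΔF = 1.12 × 2.16 = 2.4192 K.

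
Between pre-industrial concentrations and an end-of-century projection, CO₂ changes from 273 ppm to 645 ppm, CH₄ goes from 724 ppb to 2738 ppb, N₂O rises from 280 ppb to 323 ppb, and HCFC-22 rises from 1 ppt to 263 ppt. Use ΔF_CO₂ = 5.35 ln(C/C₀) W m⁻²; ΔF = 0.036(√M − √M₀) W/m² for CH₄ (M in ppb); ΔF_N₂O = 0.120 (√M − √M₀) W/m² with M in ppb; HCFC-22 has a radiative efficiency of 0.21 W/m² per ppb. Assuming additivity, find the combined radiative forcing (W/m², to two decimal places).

CO₂: 5.35 × ln(645/273) = 5.35 × ln(2.36264) = 5.35 × 0.85978 = 4.5998 W/m².
CH₄: 0.036 × (√2738 − √724) = 0.036 × (52.3259 − 26.9072) = 0.036 × 25.4187 = 0.9151 W/m².
N₂O: 0.120 × (√323 − √280) = 0.120 × (17.9722 − 16.7332) = 0.120 × 1.2390 = 0.1487 W/m².
HCFC-22: Δ = 263 − 1 = 262 ppt = 0.262 ppb; ΔF = 0.21 × 0.262 = 0.0550 W/m².
Total ΔF = 4.5998 + 0.9151 + 0.1487 + 0.0550 = 5.7186 W/m².

ΔF = 5.72 W/m²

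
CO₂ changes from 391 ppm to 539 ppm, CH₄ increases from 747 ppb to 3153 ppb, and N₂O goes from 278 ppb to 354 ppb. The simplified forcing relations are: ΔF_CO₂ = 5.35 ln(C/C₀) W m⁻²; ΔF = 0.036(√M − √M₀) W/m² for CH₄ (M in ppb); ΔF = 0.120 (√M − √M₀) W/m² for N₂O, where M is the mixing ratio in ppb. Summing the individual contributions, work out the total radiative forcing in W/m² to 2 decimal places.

CO₂: 5.35 × ln(539/391) = 5.35 × ln(1.37852) = 5.35 × 0.32101 = 1.7174 W/m².
CH₄: 0.036 × (√3153 − √747) = 0.036 × (56.1516 − 27.3313) = 0.036 × 28.8203 = 1.0375 W/m².
N₂O: 0.120 × (√354 − √278) = 0.120 × (18.8149 − 16.6733) = 0.120 × 2.1416 = 0.2570 W/m².
Total ΔF = 1.7174 + 1.0375 + 0.2570 = 3.0119 W/m².

ΔF = 3.01 W/m²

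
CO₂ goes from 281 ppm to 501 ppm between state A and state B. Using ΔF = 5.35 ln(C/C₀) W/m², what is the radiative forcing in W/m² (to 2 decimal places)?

CO₂ absorption bands are partially saturated, so forcing scales with the logarithm of the concentration ratio.
CO₂: 5.35 × ln(501/281) = 5.35 × ln(1.78292) = 5.35 × 0.57825 = 3.0936 W/m².

ΔF = 3.09 W/m²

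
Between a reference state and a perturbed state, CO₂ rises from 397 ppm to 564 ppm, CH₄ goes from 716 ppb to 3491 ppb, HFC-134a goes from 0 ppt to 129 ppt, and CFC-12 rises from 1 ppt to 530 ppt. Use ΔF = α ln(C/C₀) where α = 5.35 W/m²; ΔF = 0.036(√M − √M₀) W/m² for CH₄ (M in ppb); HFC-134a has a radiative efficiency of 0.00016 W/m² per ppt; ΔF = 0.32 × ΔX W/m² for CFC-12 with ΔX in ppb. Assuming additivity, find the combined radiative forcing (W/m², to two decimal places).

ΔF = 3.23 W/m²

CO₂: 5.35 × ln(564/397) = 5.35 × ln(1.42065) = 5.35 × 0.35111 = 1.8784 W/m².
CH₄: 0.036 × (√3491 − √716) = 0.036 × (59.0847 − 26.7582) = 0.036 × 32.3265 = 1.1638 W/m².
HFC-134a: ΔF = 0.00016 × (129 − 0) = 0.00016 × 129 = 0.0206 W/m².
CFC-12: Δ = 530 − 1 = 529 ppt = 0.529 ppb; ΔF = 0.32 × 0.529 = 0.1693 W/m².
Total ΔF = 1.8784 + 1.1638 + 0.0206 + 0.1693 = 3.2321 W/m².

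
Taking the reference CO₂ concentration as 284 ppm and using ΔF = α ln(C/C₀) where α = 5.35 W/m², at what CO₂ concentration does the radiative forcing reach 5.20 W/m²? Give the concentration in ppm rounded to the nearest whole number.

C ≈ 751 ppm

Set 5.35 ln(C/284) = 5.20, so ln(C/284) = 5.20/5.35 = 0.97196.
Then C/284 = e^0.97196 = 2.64312, giving C = 284 × 2.64312 = 750.65 ppm.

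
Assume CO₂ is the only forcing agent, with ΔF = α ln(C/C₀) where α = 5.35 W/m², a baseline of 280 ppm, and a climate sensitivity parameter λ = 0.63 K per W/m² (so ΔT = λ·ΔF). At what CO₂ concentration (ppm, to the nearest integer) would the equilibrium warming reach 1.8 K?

Required forcing: ΔF = ΔT/λ = 1.8/0.63 = 2.8571 W/m².
Then ln(C/280) = ΔF/5.35 = 2.8571/5.35 = 0.53404.
So C = 280 × e^0.53404 = 280 × 1.70581 = 477.63 ppm.

C ≈ 478 ppm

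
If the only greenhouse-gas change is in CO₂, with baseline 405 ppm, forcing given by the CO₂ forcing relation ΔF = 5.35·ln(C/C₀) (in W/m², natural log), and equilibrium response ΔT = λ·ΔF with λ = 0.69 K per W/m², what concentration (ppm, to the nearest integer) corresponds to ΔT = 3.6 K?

C ≈ 1074 ppm

Required forcing: ΔF = ΔT/λ = 3.6/0.69 = 5.2174 W/m².
Then ln(C/405) = ΔF/5.35 = 5.2174/5.35 = 0.97521.
So C = 405 × e^0.97521 = 405 × 2.65172 = 1073.95 ppm.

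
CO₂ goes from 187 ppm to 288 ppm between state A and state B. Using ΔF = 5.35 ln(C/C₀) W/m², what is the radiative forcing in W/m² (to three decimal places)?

ΔF = 2.310 W/m²

CO₂: 5.35 × ln(288/187) = 5.35 × ln(1.54011) = 5.35 × 0.43185 = 2.3104 W/m².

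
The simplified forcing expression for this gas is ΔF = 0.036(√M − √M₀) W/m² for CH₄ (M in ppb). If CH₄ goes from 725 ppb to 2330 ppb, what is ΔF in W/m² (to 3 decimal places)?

ΔF = 0.768 W/m²

CH₄: 0.036 × (√2330 − √725) = 0.036 × (48.2701 − 26.9258) = 0.036 × 21.3443 = 0.7684 W/m².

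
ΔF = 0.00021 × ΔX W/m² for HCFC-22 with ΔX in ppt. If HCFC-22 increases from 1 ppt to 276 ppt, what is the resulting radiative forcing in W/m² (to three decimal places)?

ΔF = 0.058 W/m²

HCFC-22: ΔF = 0.00021 × (276 − 1) = 0.00021 × 275 = 0.0578 W/m².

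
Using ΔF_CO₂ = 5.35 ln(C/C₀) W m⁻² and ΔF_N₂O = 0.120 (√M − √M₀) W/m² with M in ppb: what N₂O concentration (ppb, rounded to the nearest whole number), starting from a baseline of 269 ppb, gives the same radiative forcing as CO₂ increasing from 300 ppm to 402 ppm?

CO₂ forcing: 5.35 × ln(402/300) = 5.35 × 0.292670 = 1.56578 W/m².
Set 0.120(√M − √269) = 1.56578: √M = 1.56578/0.120 + √269 = 13.0482 + 16.4012 = 29.4494.
M = (29.4494)² = 867.27 ppb.

M ≈ 867 ppb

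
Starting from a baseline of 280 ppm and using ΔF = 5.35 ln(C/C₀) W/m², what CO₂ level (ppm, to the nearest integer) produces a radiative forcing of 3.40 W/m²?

C ≈ 529 ppm

Set 5.35 ln(C/280) = 3.40, so ln(C/280) = 3.40/5.35 = 0.63551.
Then C/280 = e^0.63551 = 1.88798, giving C = 280 × 1.88798 = 528.63 ppm.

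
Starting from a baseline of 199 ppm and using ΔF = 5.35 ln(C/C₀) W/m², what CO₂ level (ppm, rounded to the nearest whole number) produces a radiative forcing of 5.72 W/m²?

C ≈ 580 ppm

Set 5.35 ln(C/199) = 5.72, so ln(C/199) = 5.72/5.35 = 1.06916.
Then C/199 = e^1.06916 = 2.91293, giving C = 199 × 2.91293 = 579.67 ppm.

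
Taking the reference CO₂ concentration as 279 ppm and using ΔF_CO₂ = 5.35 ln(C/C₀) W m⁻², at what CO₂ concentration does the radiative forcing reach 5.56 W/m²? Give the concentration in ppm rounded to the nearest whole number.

Set 5.35 ln(C/279) = 5.56, so ln(C/279) = 5.56/5.35 = 1.03925.
Then C/279 = e^1.03925 = 2.82710, giving C = 279 × 2.82710 = 788.76 ppm.

C ≈ 789 ppm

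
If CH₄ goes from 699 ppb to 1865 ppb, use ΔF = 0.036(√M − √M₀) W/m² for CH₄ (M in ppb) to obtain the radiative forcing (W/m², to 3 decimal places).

ΔF = 0.603 W/m²

CH₄: 0.036 × (√1865 − √699) = 0.036 × (43.1856 − 26.4386) = 0.036 × 16.7470 = 0.6029 W/m².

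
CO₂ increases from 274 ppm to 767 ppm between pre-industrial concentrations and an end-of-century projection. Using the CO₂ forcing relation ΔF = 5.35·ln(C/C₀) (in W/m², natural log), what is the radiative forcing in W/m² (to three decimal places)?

ΔF = 5.507 W/m²

CO₂: 5.35 × ln(767/274) = 5.35 × ln(2.79927) = 5.35 × 1.02936 = 5.5071 W/m².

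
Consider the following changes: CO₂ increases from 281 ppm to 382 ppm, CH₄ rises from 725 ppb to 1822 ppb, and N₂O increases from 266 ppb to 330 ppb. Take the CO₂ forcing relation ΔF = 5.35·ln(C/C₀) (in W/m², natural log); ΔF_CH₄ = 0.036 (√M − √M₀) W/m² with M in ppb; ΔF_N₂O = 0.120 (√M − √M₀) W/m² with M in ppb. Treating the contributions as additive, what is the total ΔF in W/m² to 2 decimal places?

ΔF = 2.43 W/m²

CO₂: 5.35 × ln(382/281) = 5.35 × ln(1.35943) = 5.35 × 0.30707 = 1.6428 W/m².
CH₄: 0.036 × (√1822 − √725) = 0.036 × (42.6849 − 26.9258) = 0.036 × 15.7591 = 0.5673 W/m².
N₂O: 0.120 × (√330 − √266) = 0.120 × (18.1659 − 16.3095) = 0.120 × 1.8564 = 0.2228 W/m².
Total ΔF = 1.6428 + 0.5673 + 0.2228 = 2.4329 W/m².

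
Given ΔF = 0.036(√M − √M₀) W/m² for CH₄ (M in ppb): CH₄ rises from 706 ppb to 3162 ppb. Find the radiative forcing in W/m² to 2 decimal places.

CH₄: 0.036 × (√3162 − √706) = 0.036 × (56.2317 − 26.5707) = 0.036 × 29.6610 = 1.0678 W/m².

ΔF = 1.07 W/m²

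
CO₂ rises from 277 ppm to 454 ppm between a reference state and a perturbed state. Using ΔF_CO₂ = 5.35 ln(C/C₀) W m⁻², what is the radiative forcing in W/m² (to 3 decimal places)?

ΔF = 2.643 W/m²

CO₂ absorption bands are partially saturated, so forcing scales with the logarithm of the concentration ratio.
CO₂: 5.35 × ln(454/277) = 5.35 × ln(1.63899) = 5.35 × 0.49408 = 2.6433 W/m².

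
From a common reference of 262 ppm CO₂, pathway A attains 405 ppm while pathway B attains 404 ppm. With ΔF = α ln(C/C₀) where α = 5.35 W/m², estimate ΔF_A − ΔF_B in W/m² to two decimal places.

ΔF_A − ΔF_B = 0.01 W/m²

ΔF_A = 5.35 ln(405/262) = 5.35 × 0.43554 = 2.3301 W/m².
ΔF_B = 5.35 ln(404/262) = 5.35 × 0.43307 = 2.3169 W/m².
Difference: 2.3301 − 2.3169 = 0.0132 W/m².
(Equivalently, ΔF_A − ΔF_B = 5.35 ln(405/404) = 5.35 × 0.00247 = 0.0132 W/m².)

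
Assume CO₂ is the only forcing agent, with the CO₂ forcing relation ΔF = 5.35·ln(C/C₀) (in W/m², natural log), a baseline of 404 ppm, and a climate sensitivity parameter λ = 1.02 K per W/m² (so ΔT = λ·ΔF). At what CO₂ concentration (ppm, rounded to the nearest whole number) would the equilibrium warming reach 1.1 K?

Required forcing: ΔF = ΔT/λ = 1.1/1.02 = 1.0784 W/m².
Then ln(C/404) = ΔF/5.35 = 1.0784/5.35 = 0.20157.
So C = 404 × e^0.20157 = 404 × 1.22332 = 494.22 ppm.

C ≈ 494 ppm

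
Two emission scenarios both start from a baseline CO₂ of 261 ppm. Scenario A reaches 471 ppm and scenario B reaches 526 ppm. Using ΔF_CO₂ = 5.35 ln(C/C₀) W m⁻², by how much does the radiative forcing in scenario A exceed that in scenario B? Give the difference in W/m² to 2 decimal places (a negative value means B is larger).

ΔF_A = 5.35 ln(471/261) = 5.35 × 0.59034 = 3.1583 W/m².
ΔF_B = 5.35 ln(526/261) = 5.35 × 0.70078 = 3.7492 W/m².
Difference: 3.1583 − 3.7492 = -0.5909 W/m².

ΔF_A − ΔF_B = -0.59 W/m²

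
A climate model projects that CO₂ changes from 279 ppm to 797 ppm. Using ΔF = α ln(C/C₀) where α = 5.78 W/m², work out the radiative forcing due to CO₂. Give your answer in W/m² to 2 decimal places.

CO₂ absorption bands are partially saturated, so forcing scales with the logarithm of the concentration ratio.
CO₂: 5.78 × ln(797/279) = 5.78 × ln(2.85663) = 5.78 × 1.04964 = 6.0669 W/m².

ΔF = 6.07 W/m²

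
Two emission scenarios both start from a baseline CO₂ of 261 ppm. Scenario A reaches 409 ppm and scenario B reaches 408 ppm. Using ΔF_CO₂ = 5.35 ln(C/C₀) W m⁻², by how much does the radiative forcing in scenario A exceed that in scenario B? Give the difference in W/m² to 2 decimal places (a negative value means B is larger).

ΔF_A − ΔF_B = 0.01 W/m²

ΔF_A = 5.35 ln(409/261) = 5.35 × 0.44919 = 2.4032 W/m².
ΔF_B = 5.35 ln(408/261) = 5.35 × 0.44675 = 2.3901 W/m².
Difference: 2.4032 − 2.3901 = 0.0131 W/m².
(Equivalently, ΔF_A − ΔF_B = 5.35 ln(409/408) = 5.35 × 0.00245 = 0.0131 W/m².)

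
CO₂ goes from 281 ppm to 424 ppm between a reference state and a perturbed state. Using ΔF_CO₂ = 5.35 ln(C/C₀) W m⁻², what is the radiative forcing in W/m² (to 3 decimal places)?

ΔF = 2.201 W/m²

CO₂: 5.35 × ln(424/281) = 5.35 × ln(1.50890) = 5.35 × 0.41138 = 2.2009 W/m².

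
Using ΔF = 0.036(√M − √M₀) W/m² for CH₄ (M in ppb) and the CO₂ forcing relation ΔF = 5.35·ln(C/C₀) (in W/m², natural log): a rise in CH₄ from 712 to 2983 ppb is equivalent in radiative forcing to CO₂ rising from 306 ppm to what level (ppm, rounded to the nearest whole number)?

CH₄ forcing: 0.036 × (√2983 − √712) = 0.036 × (54.6168 − 26.6833) = 0.036 × 27.9335 = 1.00561 W/m².
Set 5.35 ln(C/306) = 1.00561: ln(C/306) = 1.00561/5.35 = 0.18796, so C = 306 × e^0.18796 = 306 × 1.20679 = 369.28 ppm.

C ≈ 369 ppm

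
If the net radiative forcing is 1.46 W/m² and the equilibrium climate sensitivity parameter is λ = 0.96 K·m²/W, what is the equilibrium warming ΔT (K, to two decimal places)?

ΔT = λ ΔF = 0.96 × 1.46 = 1.4016 K.

ΔT = 1.40 K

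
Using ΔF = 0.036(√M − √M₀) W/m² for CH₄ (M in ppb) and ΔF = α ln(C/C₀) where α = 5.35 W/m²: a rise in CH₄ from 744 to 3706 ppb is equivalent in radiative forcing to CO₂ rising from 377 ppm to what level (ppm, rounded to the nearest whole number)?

C ≈ 473 ppm

CH₄ forcing: 0.036 × (√3706 − √744) = 0.036 × (60.8769 − 27.2764) = 0.036 × 33.6005 = 1.20962 W/m².
Set 5.35 ln(C/377) = 1.20962: ln(C/377) = 1.20962/5.35 = 0.22610, so C = 377 × e^0.22610 = 377 × 1.25370 = 472.64 ppm.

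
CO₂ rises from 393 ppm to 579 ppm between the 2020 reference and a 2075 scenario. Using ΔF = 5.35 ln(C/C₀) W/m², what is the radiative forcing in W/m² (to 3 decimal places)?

CO₂: 5.35 × ln(579/393) = 5.35 × ln(1.47328) = 5.35 × 0.38749 = 2.0731 W/m².

ΔF = 2.073 W/m²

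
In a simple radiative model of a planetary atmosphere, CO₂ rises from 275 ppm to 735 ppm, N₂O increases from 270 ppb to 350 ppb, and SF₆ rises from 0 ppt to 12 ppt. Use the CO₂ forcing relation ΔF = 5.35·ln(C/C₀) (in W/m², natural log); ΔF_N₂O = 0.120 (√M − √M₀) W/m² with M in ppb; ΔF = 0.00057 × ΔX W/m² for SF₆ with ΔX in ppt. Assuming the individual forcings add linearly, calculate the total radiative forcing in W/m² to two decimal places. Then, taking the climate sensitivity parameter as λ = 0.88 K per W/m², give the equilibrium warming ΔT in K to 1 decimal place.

ΔF = 5.54 W/m²; ΔT = 4.9 K

CO₂: 5.35 × ln(735/275) = 5.35 × ln(2.67273) = 5.35 × 0.98310 = 5.2596 W/m².
N₂O: 0.120 × (√350 − √270) = 0.120 × (18.7083 − 16.4317) = 0.120 × 2.2766 = 0.2732 W/m².
SF₆: ΔF = 0.00057 × (12 − 0) = 0.00057 × 12 = 0.0068 W/m².
Total ΔF = 5.2596 + 0.2732 + 0.0068 = 5.5396 W/m².
ΔT = λ ΔF = 0.88 × 5.54 = 4.8752 K.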